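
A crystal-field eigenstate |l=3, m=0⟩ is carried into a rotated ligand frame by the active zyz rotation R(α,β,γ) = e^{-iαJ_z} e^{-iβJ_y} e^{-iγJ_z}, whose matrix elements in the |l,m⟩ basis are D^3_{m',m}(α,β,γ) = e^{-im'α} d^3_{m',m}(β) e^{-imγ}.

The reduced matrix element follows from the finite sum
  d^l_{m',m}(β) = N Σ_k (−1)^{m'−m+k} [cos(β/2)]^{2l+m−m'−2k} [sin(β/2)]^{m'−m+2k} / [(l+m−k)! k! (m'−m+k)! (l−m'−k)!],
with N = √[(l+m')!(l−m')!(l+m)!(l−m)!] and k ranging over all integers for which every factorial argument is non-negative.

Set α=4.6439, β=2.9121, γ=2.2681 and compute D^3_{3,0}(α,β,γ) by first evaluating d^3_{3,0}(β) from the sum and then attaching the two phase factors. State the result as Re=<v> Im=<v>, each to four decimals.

Split into d^3_{3,0}(β=2.9121) × two z-phases.
Half-angle: c=0.114495, s=0.993424. N=√(720·1·6·6)=160.996894
k: max(0,(0)−(3))=0 … min(3+(0),3−(3))=0
  k=0: (−1)^3·160.9969/(36)·0.1145^3·0.9934^3 = -0.006581
d^3_{3,0}(2.9121) = -0.006581
D = (+0.204024-0.978966i)·(-0.006581)·(+1.000000+0.000000i) = -0.001343+0.006442i

Re=-0.0013 Im=0.0064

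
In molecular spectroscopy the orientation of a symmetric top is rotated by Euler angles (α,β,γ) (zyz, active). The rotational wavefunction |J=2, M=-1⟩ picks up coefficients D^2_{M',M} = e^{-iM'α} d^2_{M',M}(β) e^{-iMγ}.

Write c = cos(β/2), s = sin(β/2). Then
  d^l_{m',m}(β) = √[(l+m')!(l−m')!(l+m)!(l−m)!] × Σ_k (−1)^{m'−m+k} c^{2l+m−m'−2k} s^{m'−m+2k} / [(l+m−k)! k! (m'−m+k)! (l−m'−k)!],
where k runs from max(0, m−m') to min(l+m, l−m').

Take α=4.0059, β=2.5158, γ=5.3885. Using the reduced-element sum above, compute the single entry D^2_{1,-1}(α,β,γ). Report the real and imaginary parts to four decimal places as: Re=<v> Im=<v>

Split into d^2_{1,-1}(β=2.5158) × two z-phases.
Half-angle: c=0.307816, s=0.951446. N=√(6·1·1·6)=6.000000
Admissible k: 0..1 (factorial args all ≥0)
  k=0: (−1)^2·6.0000/(2)·0.3078^2·0.9514^2 = +0.257318
  k=1: (−1)^3·6.0000/(6)·0.3078^0·0.9514^4 = -0.819477
d^2_{1,-1}(2.5158) = +0.257318 -0.819477 = -0.562158
D = (-0.649167+0.760646i)·(-0.562158)·(+0.625764-0.780012i) = -0.105173-0.552232i

Re=-0.1052 Im=-0.5522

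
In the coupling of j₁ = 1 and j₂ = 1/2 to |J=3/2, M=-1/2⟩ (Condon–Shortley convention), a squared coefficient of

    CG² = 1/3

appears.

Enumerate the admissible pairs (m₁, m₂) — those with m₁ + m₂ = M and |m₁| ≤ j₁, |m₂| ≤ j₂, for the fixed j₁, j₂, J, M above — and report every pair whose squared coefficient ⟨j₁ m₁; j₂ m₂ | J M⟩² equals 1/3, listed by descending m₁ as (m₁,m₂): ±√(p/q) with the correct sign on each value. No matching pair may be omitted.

(-1,1/2): +√(1/3)

Admissible pairs with m₁+m₂ = M = -1/2: (-1,1/2), (0,-1/2)
  (m₁,m₂)=(0,-1/2): CG² = 2/3, CG = +√(2/3)
  (m₁,m₂)=(-1,1/2): CG² = 1/3, CG = +√(1/3)   ← matches the target
Pairs with CG² = 1/3: (-1,1/2): +√(1/3)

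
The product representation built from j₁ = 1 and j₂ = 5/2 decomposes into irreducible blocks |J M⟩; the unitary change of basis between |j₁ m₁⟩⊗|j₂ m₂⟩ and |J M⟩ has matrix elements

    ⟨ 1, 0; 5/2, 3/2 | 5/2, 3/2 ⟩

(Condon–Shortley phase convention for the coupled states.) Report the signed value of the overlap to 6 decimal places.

√[6·1!1!4!/7! · 1!1!4!1!4!1!] = √(576/35)
  +(−1)^0/∏(0,1,1,4,0,0)! = 1/24  (running 1/24)
  +(−1)^1/∏(1,0,0,3,1,1)! = -1/6  (running -1/8)
⟨..|..⟩ = √(576/35)·(-1/8) = -0.507093

-0.507093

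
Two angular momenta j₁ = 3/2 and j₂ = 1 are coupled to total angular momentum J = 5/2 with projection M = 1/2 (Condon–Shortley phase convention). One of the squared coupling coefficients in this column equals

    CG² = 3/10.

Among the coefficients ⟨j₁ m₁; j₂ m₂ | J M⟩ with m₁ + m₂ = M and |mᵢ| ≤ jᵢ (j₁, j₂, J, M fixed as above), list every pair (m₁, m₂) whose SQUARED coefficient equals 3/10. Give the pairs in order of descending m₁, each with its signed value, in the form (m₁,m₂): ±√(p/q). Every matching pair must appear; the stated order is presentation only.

(-1/2,1): +√(3/10)

Admissible pairs with m₁+m₂ = M = 1/2: (-1/2,1), (1/2,0), (3/2,-1)
  (m₁,m₂)=(3/2,-1): CG² = 1/10, CG = +√(1/10)
  (m₁,m₂)=(1/2,0): CG² = 3/5, CG = +√(3/5)
  (m₁,m₂)=(-1/2,1): CG² = 3/10, CG = +√(3/10)   ← matches the target
Pairs with CG² = 3/10: (-1/2,1): +√(3/10)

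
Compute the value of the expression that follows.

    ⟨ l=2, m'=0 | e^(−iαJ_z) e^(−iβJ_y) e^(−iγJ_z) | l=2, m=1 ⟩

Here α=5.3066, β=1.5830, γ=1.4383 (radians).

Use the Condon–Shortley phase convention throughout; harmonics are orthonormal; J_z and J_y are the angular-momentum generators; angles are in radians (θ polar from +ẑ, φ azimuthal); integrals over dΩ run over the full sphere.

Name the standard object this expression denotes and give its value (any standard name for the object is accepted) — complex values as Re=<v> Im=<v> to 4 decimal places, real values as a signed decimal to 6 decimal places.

Wigner D-matrix element, Re=-0.0020 Im=0.0148

This is a Wigner D-matrix element — the rotation-matrix element ⟨l m'| R(α,β,γ) |l m⟩ in the angular-momentum basis.
First d^2_{0,1}(β=1.5830), then the phase factors e^{-i(0)α} and e^{-i(1)γ}:
c=cos(1.583000/2)=0.702779, s=sin(1.583000/2)=0.711408; N=√[2·2·6·1]=4.898979
k: max(0,(1)−(0))=1 … min(2+(1),2−(0))=2
  k=1: (−1)^0·4.8990/(2)·0.7028^3·0.7114^1 = +0.604854
  k=2: (−1)^1·4.8990/(2)·0.7028^1·0.7114^3 = -0.619799
d^2_{0,1}(1.5830) = +0.604854 -0.619799 = -0.014945
Attach z-rotation phases: D = e^{-i(0)(5.3066)}·(-0.014945)·e^{-i(1)(1.4383)} = -0.001974+0.014814i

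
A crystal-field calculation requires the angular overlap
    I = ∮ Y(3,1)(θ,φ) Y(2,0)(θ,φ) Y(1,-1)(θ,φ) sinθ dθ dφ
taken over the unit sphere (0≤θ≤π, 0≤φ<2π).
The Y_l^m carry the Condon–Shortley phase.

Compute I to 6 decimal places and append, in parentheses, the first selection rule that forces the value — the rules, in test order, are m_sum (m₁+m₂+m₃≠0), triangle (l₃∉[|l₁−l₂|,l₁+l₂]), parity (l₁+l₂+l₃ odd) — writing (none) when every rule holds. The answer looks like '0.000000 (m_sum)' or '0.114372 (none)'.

m-sum 0 ✓  L=6 even ✓  1≤1≤5 ✓
Π(2lᵢ+1) = 7×5×3 = 105
triangle coeff Δ(3,2,1) = 1/105
Σ_t [2,2]: t=2:+1/4 = 1/4
(3j)²=3/35 [(3 2 1; 0 0 0)], sign=-1
Σ_t [2,2]: t=2:+1/8 = 1/8
(3j)²=2/35 [(3 2 1; 1 0 -1)], sign=+1
⇒ 4πI² = 18/35
I = (-1)√(18/35/(4π)) = -0.20230066
No selection rule forces the value: the integral is nonzero (none).

-0.202301 (none)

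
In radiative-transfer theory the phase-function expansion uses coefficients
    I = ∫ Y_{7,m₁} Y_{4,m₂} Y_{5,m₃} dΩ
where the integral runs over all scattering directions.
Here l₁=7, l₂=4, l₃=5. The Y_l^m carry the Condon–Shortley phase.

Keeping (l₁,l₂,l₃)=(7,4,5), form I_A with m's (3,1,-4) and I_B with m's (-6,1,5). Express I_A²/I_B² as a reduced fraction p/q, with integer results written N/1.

Shared (l₁,l₂,l₃)=(7,4,5): N and (l;000)² cancel in I_A²/I_B².
A: Δ = 6!·8!·2!/17! = 1/6126120; Racah Σ t=3..4: t=3:−1/362880 t=4:+1/1935360 = -13/5806080; ⇒ 3j(7 4 5; 3 1 -4)² = 195/10472, sgn +1
B: Δ = 6!·8!·2!/17! = 1/6126120; Racah Σ t=5..5: t=5:−1/9676800 = -1/9676800; ⇒ 3j(7 4 5; -6 1 5)² = 27/952, sgn -1
I_A²/I_B² = (195/10472)/(27/952) = 65/99

65/99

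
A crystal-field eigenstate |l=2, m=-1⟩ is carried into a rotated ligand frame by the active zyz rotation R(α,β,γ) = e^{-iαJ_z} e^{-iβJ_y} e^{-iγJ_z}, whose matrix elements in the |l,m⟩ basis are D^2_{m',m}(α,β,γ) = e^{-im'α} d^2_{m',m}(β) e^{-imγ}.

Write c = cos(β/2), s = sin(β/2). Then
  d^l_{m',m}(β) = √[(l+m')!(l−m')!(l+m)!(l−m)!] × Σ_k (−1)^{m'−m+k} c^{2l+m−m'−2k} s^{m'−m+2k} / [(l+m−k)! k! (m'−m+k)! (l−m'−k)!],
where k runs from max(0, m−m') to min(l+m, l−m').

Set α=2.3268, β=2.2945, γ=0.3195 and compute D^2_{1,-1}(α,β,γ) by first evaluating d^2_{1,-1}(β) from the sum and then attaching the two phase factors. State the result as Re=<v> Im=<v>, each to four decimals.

Re=0.1140 Im=0.2443

Split into d^2_{1,-1}(β=2.2945) × two z-phases.
c=cos(2.294500/2)=0.410996, s=sin(2.294500/2)=0.911637; N=√[6·1·1·6]=6.000000
k: max(0,(-1)−(1))=0 … min(2+(-1),2−(1))=1
  k=0: (−1)^2·6.0000/(2)·0.4110^2·0.9116^2 = +0.421154
  k=1: (−1)^3·6.0000/(6)·0.4110^0·0.9116^4 = -0.690698
d^2_{1,-1}(2.2945) = +0.421154 -0.690698 = -0.269544
Phases: e^{-i·(1)·2.3268}=-0.686019-0.727583i, e^{-i·(-1)·0.3195}=+0.949393+0.314092i ⇒ D=+0.113956+0.244271i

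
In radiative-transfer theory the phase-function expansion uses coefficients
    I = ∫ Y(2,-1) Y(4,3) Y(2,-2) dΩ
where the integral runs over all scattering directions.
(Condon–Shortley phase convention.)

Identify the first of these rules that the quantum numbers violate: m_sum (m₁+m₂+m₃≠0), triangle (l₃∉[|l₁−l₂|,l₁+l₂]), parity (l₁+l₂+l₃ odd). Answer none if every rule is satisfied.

Σmᵢ = 0  ✓
l₃∈[|l₁−l₂|,l₁+l₂]=[2,6], have l₃=2  ✓
Σlᵢ = 8 ⇒ even  ✓

none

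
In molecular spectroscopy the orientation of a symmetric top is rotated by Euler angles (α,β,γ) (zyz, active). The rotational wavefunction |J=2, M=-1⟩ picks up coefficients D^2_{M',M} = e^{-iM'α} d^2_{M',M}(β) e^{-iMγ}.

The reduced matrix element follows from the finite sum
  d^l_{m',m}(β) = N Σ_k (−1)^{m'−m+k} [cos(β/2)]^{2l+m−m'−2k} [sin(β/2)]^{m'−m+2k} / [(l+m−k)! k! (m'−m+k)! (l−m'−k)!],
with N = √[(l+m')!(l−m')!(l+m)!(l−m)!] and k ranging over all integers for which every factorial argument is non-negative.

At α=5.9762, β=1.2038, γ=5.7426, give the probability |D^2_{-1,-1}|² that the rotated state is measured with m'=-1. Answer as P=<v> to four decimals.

P=0.0368

First d^2_{-1,-1}(β=1.2038), then the phase factors e^{-i(-1)α} and e^{-i(-1)γ}:
c=cos(1.203800/2)=0.824261, s=sin(1.203800/2)=0.566210; N=√[1·6·1·6]=6.000000
k: max(0,(-1)−(-1))=0 … min(2+(-1),2−(-1))=1
  k=0: (−1)^0·6.0000/(6)·0.8243^4·0.5662^0 = +0.461593
  k=1: (−1)^1·6.0000/(2)·0.8243^2·0.5662^2 = -0.653440
d^2_{-1,-1}(1.2038) = +0.461593 -0.653440 = -0.191846
|D^2_{-1,-1}|² = |d^2_{-1,-1}(β)|² = (-0.191846)² = 0.036805 (the z-rotation phases have unit modulus)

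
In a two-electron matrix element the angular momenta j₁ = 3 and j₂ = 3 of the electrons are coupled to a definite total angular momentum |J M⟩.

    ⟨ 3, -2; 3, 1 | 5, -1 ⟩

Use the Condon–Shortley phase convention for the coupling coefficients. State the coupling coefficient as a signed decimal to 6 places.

-0.566947

√[11·1!5!5!/12! · 1!5!4!2!4!6!] = √(230400/7)
  +(−1)^0/∏(0,1,5,4,0,1)! = 1/2880  (running 1/2880)
  +(−1)^1/∏(1,0,4,3,1,2)! = -1/288  (running -1/320)
⟨..|..⟩ = √(230400/7)·(-1/320) = -0.566947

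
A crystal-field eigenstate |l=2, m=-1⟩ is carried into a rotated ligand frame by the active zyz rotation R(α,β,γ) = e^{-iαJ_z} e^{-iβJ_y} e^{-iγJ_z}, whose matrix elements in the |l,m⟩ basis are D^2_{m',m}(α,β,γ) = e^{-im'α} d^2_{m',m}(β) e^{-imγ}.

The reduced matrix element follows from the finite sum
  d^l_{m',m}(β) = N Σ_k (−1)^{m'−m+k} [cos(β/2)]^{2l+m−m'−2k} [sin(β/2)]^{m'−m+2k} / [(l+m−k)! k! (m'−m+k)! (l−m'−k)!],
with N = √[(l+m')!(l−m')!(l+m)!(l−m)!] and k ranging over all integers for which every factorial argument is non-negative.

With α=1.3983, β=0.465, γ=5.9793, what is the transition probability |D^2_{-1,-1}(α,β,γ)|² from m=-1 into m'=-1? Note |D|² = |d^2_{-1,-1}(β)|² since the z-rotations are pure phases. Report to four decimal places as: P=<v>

P=0.5563

D^2_{-1,-1}(1.3983,0.4650,5.9793) = e^{-i·-1·1.3983}·d^2_{-1,-1}(0.4650)·e^{-i·-1·5.9793}. Compute d first:
c=cos(0.465000/2)=0.973093, s=sin(0.465000/2)=0.230411; N=√[1·6·1·6]=6.000000
Admissible k: 0..1 (factorial args all ≥0)
  k=0: (−1)^0·6.0000/(6)·0.9731^4·0.2304^0 = +0.896640
  k=1: (−1)^1·6.0000/(2)·0.9731^2·0.2304^2 = -0.150812
d^2_{-1,-1}(0.4650) = +0.896640 -0.150812 = +0.745828
|D^2_{-1,-1}|² = |d^2_{-1,-1}(β)|² = (+0.745828)² = 0.556259 (the z-rotation phases have unit modulus)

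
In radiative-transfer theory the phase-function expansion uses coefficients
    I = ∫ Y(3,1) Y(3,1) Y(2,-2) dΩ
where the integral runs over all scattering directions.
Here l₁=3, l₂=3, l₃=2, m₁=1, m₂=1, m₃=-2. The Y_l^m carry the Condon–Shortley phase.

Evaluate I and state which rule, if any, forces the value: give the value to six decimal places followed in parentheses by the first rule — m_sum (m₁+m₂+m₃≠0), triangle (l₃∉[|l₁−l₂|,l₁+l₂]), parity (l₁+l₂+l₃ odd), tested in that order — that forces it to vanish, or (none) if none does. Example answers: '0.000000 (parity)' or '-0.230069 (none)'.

0.206013 (none)

m-sum 0 ✓  L=8 even ✓  0≤2≤6 ✓
Π(2lᵢ+1) = 7×7×5 = 245
triangle coeff Δ(3,3,2) = 1/3780
Σ_t [1,3]: t=1:−1/24 t=2:+1/4 t=3:−1/24 = 1/6
(3j)²=4/105 [(3 3 2; 0 0 0)], sign=+1
Σ_t [2,2]: t=2:+1/16 = 1/16
(3j)²=2/35 [(3 3 2; 1 1 -2)], sign=+1
⇒ 4πI² = 8/15
I = (+1)√(8/15/(4π)) = 0.20601291
No selection rule forces the value: the integral is nonzero (none).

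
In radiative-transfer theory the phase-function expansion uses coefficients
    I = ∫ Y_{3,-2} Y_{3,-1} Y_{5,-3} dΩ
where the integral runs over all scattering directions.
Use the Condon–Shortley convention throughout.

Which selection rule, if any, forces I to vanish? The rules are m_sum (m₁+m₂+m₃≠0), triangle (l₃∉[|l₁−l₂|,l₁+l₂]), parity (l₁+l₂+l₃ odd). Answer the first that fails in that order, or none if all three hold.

m₁+m₂+m₃ = -2 − 1 − 3 = -6  ✗
triangle: |3−3|=0 ≤ l₃=5 ≤ 3+3=6
parity: l₁+l₂+l₃ = 11 is odd

m_sum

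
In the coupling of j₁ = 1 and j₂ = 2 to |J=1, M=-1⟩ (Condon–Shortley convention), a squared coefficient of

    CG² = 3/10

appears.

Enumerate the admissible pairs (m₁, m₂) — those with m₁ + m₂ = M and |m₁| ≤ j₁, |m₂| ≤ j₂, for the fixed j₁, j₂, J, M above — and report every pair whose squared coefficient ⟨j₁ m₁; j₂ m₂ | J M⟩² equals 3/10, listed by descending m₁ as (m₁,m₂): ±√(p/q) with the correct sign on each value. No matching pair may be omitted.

(0,-1): −√(3/10)

Admissible pairs with m₁+m₂ = M = -1: (-1,0), (0,-1), (1,-2)
  (m₁,m₂)=(1,-2): CG² = 3/5, CG = +√(3/5)
  (m₁,m₂)=(0,-1): CG² = 3/10, CG = −√(3/10)   ← matches the target
  (m₁,m₂)=(-1,0): CG² = 1/10, CG = +√(1/10)
Pairs with CG² = 3/10: (0,-1): −√(3/10)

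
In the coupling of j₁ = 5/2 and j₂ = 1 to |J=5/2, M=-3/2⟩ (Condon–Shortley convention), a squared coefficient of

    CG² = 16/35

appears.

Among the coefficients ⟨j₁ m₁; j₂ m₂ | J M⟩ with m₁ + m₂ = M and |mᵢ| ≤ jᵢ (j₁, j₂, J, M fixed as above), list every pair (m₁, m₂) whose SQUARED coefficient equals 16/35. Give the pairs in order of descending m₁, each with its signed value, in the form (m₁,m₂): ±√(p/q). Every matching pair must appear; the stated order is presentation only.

(-1/2,-1): +√(16/35)

Admissible pairs with m₁+m₂ = M = -3/2: (-5/2,1), (-3/2,0), (-1/2,-1)
  (m₁,m₂)=(-1/2,-1): CG² = 16/35, CG = +√(16/35)   ← matches the target
  (m₁,m₂)=(-3/2,0): CG² = 9/35, CG = −√(9/35)
  (m₁,m₂)=(-5/2,1): CG² = 2/7, CG = −√(2/7)
Pairs with CG² = 16/35: (-1/2,-1): +√(16/35)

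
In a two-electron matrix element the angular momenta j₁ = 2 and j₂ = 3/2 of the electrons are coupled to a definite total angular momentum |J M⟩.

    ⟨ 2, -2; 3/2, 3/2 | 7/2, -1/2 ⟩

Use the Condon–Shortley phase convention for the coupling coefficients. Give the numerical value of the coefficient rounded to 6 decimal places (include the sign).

j₁+j₂−J=0  J+j₁−j₂=4  J−j₁+j₂=3  j₁+j₂+J+1=8
(j₁±m₁, j₂±m₂, J±M) = (0,4,3,0,3,4)
P² = 20736/35
sum k=0..0:
  [0] +1/144 = 1/144
S = 1/144
C² = P²·S² = 1/35 ; C = +0.169031

+0.169031  (= +√(1/35))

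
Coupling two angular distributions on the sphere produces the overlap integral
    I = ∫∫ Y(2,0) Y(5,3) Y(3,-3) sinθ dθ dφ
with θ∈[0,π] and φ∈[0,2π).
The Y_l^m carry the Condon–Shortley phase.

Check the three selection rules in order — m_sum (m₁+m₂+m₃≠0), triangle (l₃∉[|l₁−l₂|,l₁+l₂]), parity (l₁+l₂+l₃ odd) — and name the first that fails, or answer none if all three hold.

none

m₁+m₂+m₃ = 0 + 3 − 3 = 0  ✓
triangle: |2−5|=3 ≤ l₃=3 ≤ 2+5=7  ✓
parity: l₁+l₂+l₃ = 10 is even  ✓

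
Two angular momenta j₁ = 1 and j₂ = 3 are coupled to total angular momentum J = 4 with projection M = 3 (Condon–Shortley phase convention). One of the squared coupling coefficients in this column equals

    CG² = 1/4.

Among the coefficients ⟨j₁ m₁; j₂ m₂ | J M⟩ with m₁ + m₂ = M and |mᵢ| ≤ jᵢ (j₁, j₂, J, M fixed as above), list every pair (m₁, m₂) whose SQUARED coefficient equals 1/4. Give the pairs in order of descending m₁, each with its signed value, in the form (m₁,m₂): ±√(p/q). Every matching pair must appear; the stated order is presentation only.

Admissible pairs with m₁+m₂ = M = 3: (0,3), (1,2)
  (m₁,m₂)=(1,2): CG² = 3/4, CG = +√(3/4)
  (m₁,m₂)=(0,3): CG² = 1/4, CG = +√(1/4)   ← matches the target
Pairs with CG² = 1/4: (0,3): +√(1/4)

(0,3): +√(1/4)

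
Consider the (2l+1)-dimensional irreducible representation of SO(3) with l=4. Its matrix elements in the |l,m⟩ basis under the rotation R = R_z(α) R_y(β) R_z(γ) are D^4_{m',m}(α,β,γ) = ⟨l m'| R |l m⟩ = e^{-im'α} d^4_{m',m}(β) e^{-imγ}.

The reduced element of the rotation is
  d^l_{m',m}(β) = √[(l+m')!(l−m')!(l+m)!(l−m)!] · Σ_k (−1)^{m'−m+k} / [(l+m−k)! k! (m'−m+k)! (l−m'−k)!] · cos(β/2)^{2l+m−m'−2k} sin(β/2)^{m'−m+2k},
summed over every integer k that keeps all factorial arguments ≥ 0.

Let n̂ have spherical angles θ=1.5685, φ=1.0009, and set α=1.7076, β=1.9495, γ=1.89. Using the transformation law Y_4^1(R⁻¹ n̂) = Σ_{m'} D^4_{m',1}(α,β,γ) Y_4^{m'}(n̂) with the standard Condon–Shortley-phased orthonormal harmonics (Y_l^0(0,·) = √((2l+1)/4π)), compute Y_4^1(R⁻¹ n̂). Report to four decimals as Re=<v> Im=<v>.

Need the full column D^4_{m',1} for m'=−4..4 at α=1.7076, β=1.9495, γ=1.8900.
cos(β/2)=0.561375, sin(β/2)=0.827562
d^4_{-4,1}: single k=5 term ⇒ +0.513872;  D = +0.116156-0.500572i
d^4_{-3,1}: k∈[4..5] ⇒ +0.616215 -0.803486 = -0.187271;  D = +0.186492+0.017057i
d^4_{-2,1}: k∈[3..5] ⇒ +0.446870 -1.456689 +0.633128 = -0.376691;  D = -0.017170-0.376300i
d^4_{-1,1}: k∈[2..5] ⇒ +0.214348 -1.397445 +1.518446 -0.219990 = +0.115359;  D = +0.113445-0.020925i
d^4_{0,1}: k∈[1..4] ⇒ +0.065026 -0.847876 +1.842582 -0.667375 = +0.392357;  D = -0.123126-0.372537i
d^4_{1,1}: k∈[0..3] ⇒ +0.009863 -0.321522 +1.397445 -1.012297 = +0.073490;  D = -0.065980+0.032362i
d^4_{2,1}: k∈[0..2] ⇒ -0.061689 +0.670305 -0.971126 = -0.362510;  D = -0.202533-0.300656i
d^4_{3,1}: k∈[0..1] ⇒ +0.170133 -0.616215 = -0.446082;  D = -0.332523+0.297350i
d^4_{4,1}: single k=0 term ⇒ -0.236461;  D = +0.180187+0.153123i
Y_4^{m'}(θ=1.5685,φ=1.0009) and Σ D·Y over m':
  (+0.1162-0.5006i)·(-0.2880+0.3359i)  (+0.1865+0.0171i)·(-0.0028-0.0004i)  (-0.0172-0.3763i)·(+0.1398+0.3039i)  (+0.1134-0.0209i)·(-0.0018+0.0027i)  (-0.1231-0.3725i)·(+0.3173+0.0000i)  (-0.0660+0.0324i)·(+0.0018+0.0027i)  (-0.2025-0.3007i)·(+0.1398-0.3039i)  (-0.3325+0.2974i)·(+0.0028-0.0004i)  (+0.1802+0.1531i)·(-0.2880-0.3359i)
Y_4^1(R⁻¹ n̂) = +0.085758-0.076841i

Re=0.0858 Im=-0.0768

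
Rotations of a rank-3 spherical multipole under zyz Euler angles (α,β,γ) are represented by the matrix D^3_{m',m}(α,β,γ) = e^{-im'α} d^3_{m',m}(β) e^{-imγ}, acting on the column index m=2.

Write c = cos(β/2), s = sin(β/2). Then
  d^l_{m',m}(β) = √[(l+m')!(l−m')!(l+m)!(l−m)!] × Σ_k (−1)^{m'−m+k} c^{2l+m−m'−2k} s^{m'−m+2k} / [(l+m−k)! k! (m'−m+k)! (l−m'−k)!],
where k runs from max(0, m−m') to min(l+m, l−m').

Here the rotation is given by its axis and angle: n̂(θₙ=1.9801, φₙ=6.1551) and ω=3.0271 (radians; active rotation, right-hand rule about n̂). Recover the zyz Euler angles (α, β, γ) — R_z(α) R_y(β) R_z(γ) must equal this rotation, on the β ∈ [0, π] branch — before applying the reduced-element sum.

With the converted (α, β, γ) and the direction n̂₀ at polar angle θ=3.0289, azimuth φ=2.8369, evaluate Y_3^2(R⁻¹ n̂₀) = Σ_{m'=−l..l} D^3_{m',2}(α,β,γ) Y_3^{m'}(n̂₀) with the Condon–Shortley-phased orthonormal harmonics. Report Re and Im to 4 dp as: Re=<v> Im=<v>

Re=0.2660 Im=-0.2020

Axis–angle → zyz. n̂ = (sinθₙcosφₙ, sinθₙsinφₙ, cosθₙ) = (+0.909883, -0.117184, -0.397971), ω = 3.0271.
R = I cosω + sinω [n̂]ₓ + (1−cosω) n̂n̂ᵀ gives
  R = [+0.656901, -0.167085, -0.735230; -0.258015, -0.966079, -0.010981; -0.708455, +0.196914, -0.677729]
β = atan2(√(R₁₃²+R₂₃²), R₃₃) = 2.315466; α = atan2(R₂₃, R₁₃) mod 2π = 3.156527; γ = atan2(R₃₂, −R₃₁) mod 2π = 0.271105
Need the full column D^3_{m',2} for m'=−3..3 at α=3.1565, β=2.3155, γ=0.2711.
cos(β/2)=0.401417, sin(β/2)=0.915895
d^3_{-3,2}: single k=5 term ⇒ +0.633725;  D = -0.556932+0.302381i
d^3_{-2,2}: k∈[4..5] ⇒ +0.566951 -0.590303 = -0.023353;  D = -0.020354+0.011448i
d^3_{-1,2}: k∈[3..4] ⇒ +0.314308 -0.818135 = -0.503828;  D = +0.435398-0.253516i
d^3_{0,2}: k∈[2..3] ⇒ +0.119299 -0.621063 = -0.501764;  D = -0.429797+0.258926i
d^3_{1,2}: k∈[1..2] ⇒ +0.030187 -0.314308 = -0.284120;  D = +0.241152-0.150233i
d^3_{2,2}: k∈[0..1] ⇒ +0.004184 -0.108904 = -0.104721;  D = -0.088047+0.056694i
d^3_{3,2}: single k=0 term ⇒ -0.023383;  D = +0.019469-0.012951i
Y_3^{m'}(θ=3.0289,φ=2.8369) and Σ D·Y over m':
  (-0.5569+0.3024i)·(-0.0004-0.0005i)  (-0.0204+0.0114i)·(-0.0105-0.0074i)  (+0.4354-0.2535i)·(-0.1365-0.0429i)  (-0.4298+0.2589i)·(-0.7182+0.0000i)  (+0.2412-0.1502i)·(+0.1365-0.0429i)  (-0.0880+0.0567i)·(-0.0105+0.0074i)  (+0.0195-0.0130i)·(+0.0004-0.0005i)
Y_3^2(R⁻¹ n̂) = +0.265980-0.201973i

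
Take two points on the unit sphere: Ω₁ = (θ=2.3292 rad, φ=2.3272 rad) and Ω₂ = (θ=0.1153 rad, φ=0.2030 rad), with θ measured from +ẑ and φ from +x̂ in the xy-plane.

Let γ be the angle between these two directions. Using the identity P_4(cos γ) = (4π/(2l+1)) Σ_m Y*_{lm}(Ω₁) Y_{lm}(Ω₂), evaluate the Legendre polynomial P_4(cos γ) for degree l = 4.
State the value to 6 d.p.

Addition theorem: P_4(cos γ) = (4π/9) Σ_m Y*_{lm}(Ω₁) Y_{lm}(Ω₂), m = −4…4:
  term(m=-4) = (-0.000006, 0.000008)   from Y*(Ω₁)=(-0.122070, 0.014221), Y(Ω₂)=(0.000053, -0.000056)
  term(m=-3) = (-0.000621, -0.000056)   from Y*(Ω₁)=(-0.252216, -0.211756), Y(Ω₂)=(0.001553, -0.001083)
  term(m=-2) = (-0.004769, -0.009529)   from Y*(Ω₁)=(-0.023613, -0.406739), Y(Ω₂)=(0.024029, -0.010330)
  term(m=-1) = (0.008159, -0.013207)   from Y*(Ω₁)=(0.050436, -0.053449), Y(Ω₂)=(0.206913, -0.042590)
  term(m=+0) = (-0.281079, -0.000000)   from Y*(Ω₁)=(-0.355379, -0.000000), Y(Ω₂)=(0.790929, 0.000000)
  term(m=+1) = (0.008159, 0.013207)   from Y*(Ω₁)=(-0.050436, -0.053449), Y(Ω₂)=(-0.206913, -0.042590)
  term(m=+2) = (-0.004769, 0.009529)   from Y*(Ω₁)=(-0.023613, 0.406739), Y(Ω₂)=(0.024029, 0.010330)
  term(m=+3) = (-0.000621, 0.000056)   from Y*(Ω₁)=(0.252216, -0.211756), Y(Ω₂)=(-0.001553, -0.001083)
  term(m=+4) = (-0.000006, -0.000008)   from Y*(Ω₁)=(-0.122070, -0.014221), Y(Ω₂)=(0.000053, 0.000056)
Σ over m = (-0.275551, 0.000000); ×(4π/9) → (-0.384742, 0.000000). Real part: -0.384742

-0.384742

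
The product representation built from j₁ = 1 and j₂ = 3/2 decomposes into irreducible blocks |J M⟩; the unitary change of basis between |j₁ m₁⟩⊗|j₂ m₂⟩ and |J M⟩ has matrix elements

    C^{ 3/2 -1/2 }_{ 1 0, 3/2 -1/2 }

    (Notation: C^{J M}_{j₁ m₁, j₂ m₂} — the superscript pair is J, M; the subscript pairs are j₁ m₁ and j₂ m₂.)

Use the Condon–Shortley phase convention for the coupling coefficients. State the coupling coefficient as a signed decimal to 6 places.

+0.258199  (= +√(1/15))

j₁+j₂−J=1  J+j₁−j₂=1  J−j₁+j₂=2  j₁+j₂+J+1=5
(j₁±m₁, j₂±m₂, J±M) = (1,1,1,2,1,2)
P² = 4/15
sum k=0..1:
  [0] +1/1 = 1
  [1] −1/2 = -1/2
S = 1/2
C² = P²·S² = 1/15 ; C = +0.258199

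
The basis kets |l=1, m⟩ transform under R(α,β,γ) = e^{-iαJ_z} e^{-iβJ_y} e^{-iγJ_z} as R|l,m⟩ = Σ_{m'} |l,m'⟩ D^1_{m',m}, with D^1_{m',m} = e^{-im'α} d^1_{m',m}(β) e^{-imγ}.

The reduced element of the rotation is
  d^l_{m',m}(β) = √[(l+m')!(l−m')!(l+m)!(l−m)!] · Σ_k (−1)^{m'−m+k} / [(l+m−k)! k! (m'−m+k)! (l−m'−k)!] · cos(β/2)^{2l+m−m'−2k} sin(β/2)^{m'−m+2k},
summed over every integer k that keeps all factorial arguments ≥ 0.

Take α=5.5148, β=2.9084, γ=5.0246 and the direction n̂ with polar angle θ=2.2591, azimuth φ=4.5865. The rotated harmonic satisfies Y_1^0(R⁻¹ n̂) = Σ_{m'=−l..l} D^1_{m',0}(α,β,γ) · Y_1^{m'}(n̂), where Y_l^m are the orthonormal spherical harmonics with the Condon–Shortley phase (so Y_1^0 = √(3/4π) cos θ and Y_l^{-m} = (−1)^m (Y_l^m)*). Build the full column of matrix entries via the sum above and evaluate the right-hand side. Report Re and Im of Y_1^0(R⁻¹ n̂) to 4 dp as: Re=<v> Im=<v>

Need the full column D^1_{m',0} for m'=−1..1 at α=5.5148, β=2.9084, γ=5.0246.
cos(β/2)=0.116332, sin(β/2)=0.993210
d^1_{-1,0}: single k=1 term ⇒ +0.163402;  D = +0.117491-0.113560i
d^1_{0,0}: k∈[0..1] ⇒ +0.013533 -0.986467 = -0.972934;  D = -0.972934+0.000000i
d^1_{1,0}: single k=0 term ⇒ -0.163402;  D = -0.117491-0.113560i
Y_1^{m'}(θ=2.2591,φ=4.5865) and Σ D·Y over m':
  (+0.1175-0.1136i)·(-0.0335+0.2647i)  (-0.9729+0.0000i)·(-0.3104+0.0000i)  (-0.1175-0.1136i)·(+0.0335+0.2647i)
Y_1^0(R⁻¹ n̂) = +0.354224+0.000000i

Re=0.3542 Im=0.0000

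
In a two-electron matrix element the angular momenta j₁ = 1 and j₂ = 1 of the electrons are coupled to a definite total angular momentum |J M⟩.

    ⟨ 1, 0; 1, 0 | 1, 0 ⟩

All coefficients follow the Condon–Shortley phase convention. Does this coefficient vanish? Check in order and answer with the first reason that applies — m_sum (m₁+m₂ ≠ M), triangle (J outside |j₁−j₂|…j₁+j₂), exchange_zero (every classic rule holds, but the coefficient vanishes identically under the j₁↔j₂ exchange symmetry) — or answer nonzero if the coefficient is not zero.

m-sum: m₁+m₂ = 0+0 = 0, M = 0  ✓
triangle: |j₁−j₂| = 0 ≤ J = 1 ≤ j₁+j₂ = 2  ✓
exchange: j₁=j₂ and m₁=m₂, and (−1)^(j₁+j₂−J) = (−1)^1 = −1 forces ⟨j₁m₁;j₂m₂|JM⟩ = −⟨j₂m₂;j₁m₁|JM⟩ = −⟨j₁m₁;j₂m₂|JM⟩ ⇒ the coefficient vanishes identically
Racah sum check: Σ_k collapses to 0 ⇒ CG = 0

exchange_zero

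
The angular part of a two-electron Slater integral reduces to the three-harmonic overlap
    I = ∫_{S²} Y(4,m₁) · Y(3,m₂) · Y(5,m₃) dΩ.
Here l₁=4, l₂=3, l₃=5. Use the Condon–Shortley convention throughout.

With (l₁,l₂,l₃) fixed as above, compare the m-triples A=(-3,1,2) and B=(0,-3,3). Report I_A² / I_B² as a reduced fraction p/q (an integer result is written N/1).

343/450

l's match ⇒ only the (l;m) 3-j factors differ between A and B.
A: triangle coeff Δ(4,3,5) = 1/180180; Σ_t [1,2]: t=1:−1/4320 t=2:+1/960 = 7/8640; (3j)²=343/12870 [(4 3 5; -3 1 2)], sign=-1
B: triangle coeff Δ(4,3,5) = 1/180180; Σ_t [0,0]: t=0:+1/2304 = 1/2304; (3j)²=5/143 [(4 3 5; 0 -3 3)], sign=+1
I_A²/I_B² = (343/12870)/(5/143) = 343/450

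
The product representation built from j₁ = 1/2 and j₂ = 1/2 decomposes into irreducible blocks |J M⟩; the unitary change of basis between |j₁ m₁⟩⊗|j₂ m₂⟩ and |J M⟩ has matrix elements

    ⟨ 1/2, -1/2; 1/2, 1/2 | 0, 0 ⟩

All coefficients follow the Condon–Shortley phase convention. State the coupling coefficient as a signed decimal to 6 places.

-0.707107

√[1·1!0!0!/2! · 0!1!1!0!0!0!] = √(1/2)
  +(−1)^1/∏(1,0,0,0,0,0)! = -1  (running -1)
⟨..|..⟩ = √(1/2)·(-1) = -0.707107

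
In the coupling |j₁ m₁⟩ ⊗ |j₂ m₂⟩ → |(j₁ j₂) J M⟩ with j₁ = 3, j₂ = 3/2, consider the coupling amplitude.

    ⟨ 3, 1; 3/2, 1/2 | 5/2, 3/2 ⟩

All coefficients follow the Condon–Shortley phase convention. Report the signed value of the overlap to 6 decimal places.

-0.591608

triangle: 2!·4!·1!/8! = 48/40320
(j±m)!: 4!·2!·2!·1!·4!·1! = 2304
prefactor² = (2J+1)·Δ·N² = 576/35
  k=1: −1/(1!·1!·1!·1!·3!·0!) = -1/6
  k=2: +1/(2!·0!·0!·0!·4!·1!) = 1/48
Σ = -7/48  ⇒  CG² = 576/35·(-7/48)² = 7/20
CG = −√(7/20) = -0.591608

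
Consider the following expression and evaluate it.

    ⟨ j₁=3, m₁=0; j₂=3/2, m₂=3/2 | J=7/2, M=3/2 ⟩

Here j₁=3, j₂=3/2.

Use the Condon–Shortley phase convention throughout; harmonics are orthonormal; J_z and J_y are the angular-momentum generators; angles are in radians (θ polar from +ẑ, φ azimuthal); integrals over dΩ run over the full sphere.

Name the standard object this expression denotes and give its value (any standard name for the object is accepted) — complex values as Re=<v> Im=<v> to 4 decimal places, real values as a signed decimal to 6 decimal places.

This is a Clebsch–Gordan (vector-coupling) coefficient.
triangle: 1!·5!·2!/9! = 240/362880
(j±m)!: 3!·3!·3!·0!·5!·2! = 51840
prefactor² = (2J+1)·Δ·N² = 1920/7
  k=1: −1/(1!·0!·2!·2!·3!·0!) = -1/24
Σ = -1/24  ⇒  CG² = 1920/7·(-1/24)² = 10/21
CG = −√(10/21) = -0.690066

Clebsch–Gordan coefficient, −√(10/21) ≈ -0.690066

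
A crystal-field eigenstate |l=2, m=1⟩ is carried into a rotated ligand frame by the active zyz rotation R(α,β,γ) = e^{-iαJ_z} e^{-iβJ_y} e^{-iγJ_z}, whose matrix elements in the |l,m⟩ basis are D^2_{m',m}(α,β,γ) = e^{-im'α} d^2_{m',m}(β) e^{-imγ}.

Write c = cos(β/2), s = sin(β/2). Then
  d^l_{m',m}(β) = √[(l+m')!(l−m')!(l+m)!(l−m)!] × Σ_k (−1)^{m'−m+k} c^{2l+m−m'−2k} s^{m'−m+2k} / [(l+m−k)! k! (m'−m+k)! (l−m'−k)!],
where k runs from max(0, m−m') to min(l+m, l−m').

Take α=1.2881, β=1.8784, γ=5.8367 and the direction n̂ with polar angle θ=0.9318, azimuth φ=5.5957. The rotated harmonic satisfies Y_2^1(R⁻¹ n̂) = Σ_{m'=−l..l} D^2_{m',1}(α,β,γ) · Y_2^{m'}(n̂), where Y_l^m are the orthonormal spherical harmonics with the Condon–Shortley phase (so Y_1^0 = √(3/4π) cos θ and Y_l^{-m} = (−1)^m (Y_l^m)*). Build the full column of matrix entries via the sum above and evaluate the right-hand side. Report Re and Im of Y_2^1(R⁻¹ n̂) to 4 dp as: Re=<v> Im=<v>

Need the full column D^2_{m',1} for m'=−2..2 at α=1.2881, β=1.8784, γ=5.8367.
cos(β/2)=0.590434, sin(β/2)=0.807086
d^2_{-2,1}: single k=3 term ⇒ +0.620813;  D = -0.616429+0.073645i
d^2_{-1,1}: k∈[2..3] ⇒ +0.681245 -0.424306 = +0.256939;  D = -0.041896+0.253500i
d^2_{0,1}: k∈[1..2] ⇒ +0.406920 -0.760337 = -0.353417;  D = -0.318772-0.152605i
d^2_{1,1}: k∈[0..1] ⇒ +0.121530 -0.681245 = -0.559715;  D = -0.372915+0.417390i
d^2_{2,1}: single k=0 term ⇒ -0.332249;  D = +0.176181+0.281690i
Y_2^{m'}(θ=0.9318,φ=5.5957) and Σ D·Y over m':
  (-0.6164+0.0736i)·(+0.0484+0.2441i)  (-0.0419+0.2535i)·(+0.2858+0.2347i)  (-0.3188-0.1526i)·(+0.0211+0.0000i)  (-0.3729+0.4174i)·(-0.2858+0.2347i)  (+0.1762+0.2817i)·(+0.0484-0.2441i)
Y_2^1(R⁻¹ n̂) = -0.040112-0.323714i

Re=-0.0401 Im=-0.3237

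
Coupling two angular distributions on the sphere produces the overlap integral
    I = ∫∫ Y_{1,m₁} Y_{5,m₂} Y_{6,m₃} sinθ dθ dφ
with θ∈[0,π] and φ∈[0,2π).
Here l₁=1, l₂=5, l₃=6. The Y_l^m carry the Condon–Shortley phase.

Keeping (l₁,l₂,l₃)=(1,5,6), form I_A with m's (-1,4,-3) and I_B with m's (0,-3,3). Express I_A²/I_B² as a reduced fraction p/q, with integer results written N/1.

1/9

Same 1,5,6: normalisation and zero-m 3j drop out of the ratio.
A: Δ: 0! 2! 10! / 13! → 1/858; sum: t=0:+1/725760 = 1/725760; 3j²(1 5 6; -1 4 -3) = Δ·Π!·Σ² = 1/286  (sign -1)
B: Δ: 0! 2! 10! / 13! → 1/858; sum: t=0:+1/80640 = 1/80640; 3j²(1 5 6; 0 -3 3) = Δ·Π!·Σ² = 9/286  (sign -1)
I_A²/I_B² = (1/286)/(9/286) = 1/9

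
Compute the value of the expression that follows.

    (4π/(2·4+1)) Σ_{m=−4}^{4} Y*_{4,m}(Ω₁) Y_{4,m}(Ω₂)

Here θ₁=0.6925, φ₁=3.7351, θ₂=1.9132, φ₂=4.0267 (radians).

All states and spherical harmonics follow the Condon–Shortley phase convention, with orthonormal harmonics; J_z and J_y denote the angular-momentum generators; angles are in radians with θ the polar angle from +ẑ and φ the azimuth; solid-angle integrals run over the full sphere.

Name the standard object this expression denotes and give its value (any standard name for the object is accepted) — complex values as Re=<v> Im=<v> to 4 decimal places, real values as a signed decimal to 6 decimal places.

Legendre polynomial (addition theorem), +0.041252

This sum is the spherical-harmonic addition theorem: it equals the Legendre polynomial P_l(cos γ) of the angle γ between the two directions.
Summing Y*_{l m}(θ₁,φ₁)·Y_{l m}(θ₂,φ₂) over m ∈ [−4, 4]; prefactor 4π/(2·4+1) = 1.396263:
  m=-4: Y*=-0.05292 + 0.05106j  Y=-0.32104 + 0.13529j  product 0.01008 - 0.02355j
  m=-3: Y*=0.05220 - 0.24523j  Y=-0.31052 - 0.16414j  product -0.05646 + 0.06758j
  m=-2: Y*=0.16066 + 0.39786j  Y=0.01240 + 0.06136j  product -0.02242 + 0.01479j
  m=-1: Y*=-0.22096 - 0.14907j  Y=-0.20946 + 0.25603j  product 0.08445 - 0.02535j
  m=+0: Y*=-0.26336 + 0.00000j  Y=0.00665 + 0.00000j  product -0.00175 + 0.00000j
  m=+1: Y*=0.22096 - 0.14907j  Y=0.20946 + 0.25603j  product 0.08445 + 0.02535j
  m=+2: Y*=0.16066 - 0.39786j  Y=0.01240 - 0.06136j  product -0.02242 - 0.01479j
  m=+3: Y*=-0.05220 - 0.24523j  Y=0.31052 - 0.16414j  product -0.05646 - 0.06758j
  m=+4: Y*=-0.05292 - 0.05106j  Y=-0.32104 - 0.13529j  product 0.01008 + 0.02355j
Accumulated sum 0.02954 + 0.00000j; after 4π/(2l+1) scaling, 0.04125 + 0.00000j ⇒ P_4 = 0.041252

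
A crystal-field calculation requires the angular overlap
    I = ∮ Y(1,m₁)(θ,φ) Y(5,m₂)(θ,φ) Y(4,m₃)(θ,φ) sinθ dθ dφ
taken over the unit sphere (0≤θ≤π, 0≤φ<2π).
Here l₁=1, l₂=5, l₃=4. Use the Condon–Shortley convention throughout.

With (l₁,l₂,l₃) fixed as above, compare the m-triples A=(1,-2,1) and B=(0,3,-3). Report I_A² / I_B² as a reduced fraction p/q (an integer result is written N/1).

Shared (l₁,l₂,l₃)=(1,5,4): N and (l;000)² cancel in I_A²/I_B².
A: Δ = 2!·0!·8!/11! = 1/495; Racah Σ t=0..0: t=0:+1/1440 = 1/1440; ⇒ 3j(1 5 4; 1 -2 1)² = 7/165, sgn -1
B: Δ = 2!·0!·8!/11! = 1/495; Racah Σ t=1..1: t=1:−1/5040 = -1/5040; ⇒ 3j(1 5 4; 0 3 -3)² = 16/495, sgn +1
I_A²/I_B² = (7/165)/(16/495) = 21/16

21/16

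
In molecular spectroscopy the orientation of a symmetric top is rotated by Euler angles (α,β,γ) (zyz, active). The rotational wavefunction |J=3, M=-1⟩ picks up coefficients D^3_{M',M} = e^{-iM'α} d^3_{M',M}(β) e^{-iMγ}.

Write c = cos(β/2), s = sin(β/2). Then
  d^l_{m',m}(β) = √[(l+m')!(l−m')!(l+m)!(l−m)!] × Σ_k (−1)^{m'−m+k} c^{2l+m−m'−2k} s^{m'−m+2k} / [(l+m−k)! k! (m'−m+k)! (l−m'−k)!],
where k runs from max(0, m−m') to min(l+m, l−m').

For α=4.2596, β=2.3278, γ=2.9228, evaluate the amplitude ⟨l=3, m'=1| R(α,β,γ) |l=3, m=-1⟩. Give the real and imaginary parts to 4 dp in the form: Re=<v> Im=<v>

Re=-0.0388 Im=0.1627

First d^3_{1,-1}(β=2.3278), then the phase factors e^{-i(1)α} and e^{-i(-1)γ}:
c=cos(2.327800/2)=0.395761, s=sin(2.327800/2)=0.918354; N=√[24·2·2·24]=48.000000
Admissible k: 0..2 (factorial args all ≥0)
  k=0: (−1)^2·48.0000/(8)·0.3958^4·0.9184^2 = +0.124137
  k=1: (−1)^3·48.0000/(6)·0.3958^2·0.9184^4 = -0.891242
  k=2: (−1)^4·48.0000/(48)·0.3958^0·0.9184^6 = +0.599873
d^3_{1,-1}(2.3278) = +0.124137 -0.891242 +0.599873 = -0.167231
Attach z-rotation phases: D = e^{-i(1)(4.2596)}·(-0.167231)·e^{-i(-1)(2.9228)} = -0.038775+0.162674i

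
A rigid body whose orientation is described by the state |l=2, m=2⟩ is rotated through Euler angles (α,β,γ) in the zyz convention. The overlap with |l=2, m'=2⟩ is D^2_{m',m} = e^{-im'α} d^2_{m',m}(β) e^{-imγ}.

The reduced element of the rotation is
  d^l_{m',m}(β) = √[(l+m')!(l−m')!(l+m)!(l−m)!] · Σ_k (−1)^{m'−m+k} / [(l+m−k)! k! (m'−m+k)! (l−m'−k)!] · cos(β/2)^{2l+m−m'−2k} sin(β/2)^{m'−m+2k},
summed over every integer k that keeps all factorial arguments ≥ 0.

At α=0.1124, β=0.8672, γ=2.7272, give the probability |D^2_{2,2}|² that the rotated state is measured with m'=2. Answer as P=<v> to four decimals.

Split into d^2_{2,2}(β=0.8672) × two z-phases.
Half-angle: c=0.907459, s=0.420140. N=√(24·1·24·1)=24.000000
Admissible k: 0..0 (factorial args all ≥0)
  k=0: (−1)^0·24.0000/(24)·0.9075^4·0.4201^0 = +0.678123
d^2_{2,2}(0.8672) = +0.678123
|D^2_{2,2}|² = |d^2_{2,2}(β)|² = (+0.678123)² = 0.459850 (the z-rotation phases have unit modulus)

P=0.4599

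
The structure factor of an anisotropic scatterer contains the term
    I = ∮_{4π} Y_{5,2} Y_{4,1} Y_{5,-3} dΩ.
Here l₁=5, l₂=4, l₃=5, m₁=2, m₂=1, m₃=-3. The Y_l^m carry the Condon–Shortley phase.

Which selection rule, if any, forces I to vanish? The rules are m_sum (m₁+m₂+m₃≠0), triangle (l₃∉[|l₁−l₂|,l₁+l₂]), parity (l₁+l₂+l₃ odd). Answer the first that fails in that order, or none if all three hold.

Σmᵢ = 0  ✓
l₃∈[|l₁−l₂|,l₁+l₂]=[1,9], have l₃=5  ✓
Σlᵢ = 14 ⇒ even  ✓

none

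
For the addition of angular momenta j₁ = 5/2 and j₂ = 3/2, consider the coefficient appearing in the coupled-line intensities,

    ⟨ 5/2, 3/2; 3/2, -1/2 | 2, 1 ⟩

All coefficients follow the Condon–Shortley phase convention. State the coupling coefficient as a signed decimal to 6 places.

√[5·2!3!1!/7! · 4!1!1!2!3!1!] = √(24/7)
  +(−1)^0/∏(0,2,1,1,2,0)! = 1/4  (running 1/4)
  +(−1)^1/∏(1,1,0,0,3,1)! = -1/6  (running 1/12)
⟨..|..⟩ = √(24/7)·(1/12) = +0.154303

+√(1/42) ≈ +0.154303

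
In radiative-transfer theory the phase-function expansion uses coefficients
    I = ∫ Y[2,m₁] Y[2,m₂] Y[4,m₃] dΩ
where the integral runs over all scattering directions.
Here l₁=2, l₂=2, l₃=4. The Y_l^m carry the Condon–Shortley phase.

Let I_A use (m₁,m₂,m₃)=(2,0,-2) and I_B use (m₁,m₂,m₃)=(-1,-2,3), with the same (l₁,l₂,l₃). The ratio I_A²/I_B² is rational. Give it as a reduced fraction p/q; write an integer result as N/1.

Same 2,2,4: normalisation and zero-m 3j drop out of the ratio.
A: Δ: 0! 4! 4! / 9! → 1/630; sum: t=0:+1/96 = 1/96; 3j²(2 2 4; 2 0 -2) = Δ·Π!·Σ² = 1/42  (sign +1)
B: Δ: 0! 4! 4! / 9! → 1/630; sum: t=0:+1/144 = 1/144; 3j²(2 2 4; -1 -2 3) = Δ·Π!·Σ² = 1/18  (sign -1)
I_A²/I_B² = (1/42)/(1/18) = 3/7

3/7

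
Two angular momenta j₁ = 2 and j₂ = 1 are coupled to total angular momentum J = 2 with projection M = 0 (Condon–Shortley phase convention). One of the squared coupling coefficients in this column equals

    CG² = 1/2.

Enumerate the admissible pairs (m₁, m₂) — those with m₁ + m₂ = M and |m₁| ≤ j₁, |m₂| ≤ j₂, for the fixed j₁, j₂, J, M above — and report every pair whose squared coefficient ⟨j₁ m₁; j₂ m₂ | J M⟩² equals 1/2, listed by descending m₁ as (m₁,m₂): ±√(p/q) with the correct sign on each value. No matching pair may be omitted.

(1,-1): +√(1/2); (-1,1): −√(1/2)

Admissible pairs with m₁+m₂ = M = 0: (-1,1), (0,0), (1,-1)
  (m₁,m₂)=(1,-1): CG² = 1/2, CG = +√(1/2)   ← matches the target
  (m₁,m₂)=(0,0): CG² = 0/1, CG = 0
  (m₁,m₂)=(-1,1): CG² = 1/2, CG = −√(1/2)   ← matches the target
Pairs with CG² = 1/2: (1,-1): +√(1/2); (-1,1): −√(1/2)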